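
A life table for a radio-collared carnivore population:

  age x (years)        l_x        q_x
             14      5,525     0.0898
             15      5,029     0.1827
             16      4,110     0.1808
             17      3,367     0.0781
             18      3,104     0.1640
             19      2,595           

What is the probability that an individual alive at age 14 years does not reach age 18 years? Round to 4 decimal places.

0.4382

P(die before 18 | alive at 14) = 1 − l_18/l_14 = 1 − 3,104/5,525 = (2,421)/5,525 = 0.438190.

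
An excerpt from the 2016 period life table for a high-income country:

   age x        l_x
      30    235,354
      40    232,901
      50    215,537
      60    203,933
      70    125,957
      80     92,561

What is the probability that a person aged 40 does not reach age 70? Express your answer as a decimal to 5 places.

0.45918

P(die before 70 | alive at 40) = 1 − l_70/l_40 = 1 − 125,957/232,901 = (106,944)/232,901 = 0.459182.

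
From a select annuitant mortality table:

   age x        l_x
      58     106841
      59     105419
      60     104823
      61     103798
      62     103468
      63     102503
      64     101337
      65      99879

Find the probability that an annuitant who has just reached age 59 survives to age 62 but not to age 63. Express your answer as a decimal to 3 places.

0.009

This is the probability of reaching 62 but not 63, conditional on being alive at 59: (l_62 − l_63) / l_59.
= (103468 − 102503) / 105419 = 965 / 105419 = 0.009154.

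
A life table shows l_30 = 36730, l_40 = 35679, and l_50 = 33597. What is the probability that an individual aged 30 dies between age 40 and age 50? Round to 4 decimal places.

We want 10|10q30 = (l_40 − l_50)/l_30.
This is the probability of reaching 40 but not 50, conditional on being alive at 30: (l_40 − l_50) / l_30.
= (35679 − 33597) / 36730 = 2082 / 36730 = 0.056684.

0.0567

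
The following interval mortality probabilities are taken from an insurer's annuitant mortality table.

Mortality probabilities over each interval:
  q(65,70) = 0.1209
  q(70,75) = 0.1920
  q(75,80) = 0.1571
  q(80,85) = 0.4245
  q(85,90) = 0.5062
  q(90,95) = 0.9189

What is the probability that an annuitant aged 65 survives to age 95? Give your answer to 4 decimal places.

0.0138

Survival from 65 to 95 is the product of surviving each interval: (1 − 0.1209) × (1 − 0.1920) × (1 − 0.1571) × (1 − 0.4245) × (1 − 0.5062) × (1 − 0.9189).
= 0.8791 × 0.8080 × 0.8429 × 0.5755 × 0.4938 × 0.0811 = 0.013799.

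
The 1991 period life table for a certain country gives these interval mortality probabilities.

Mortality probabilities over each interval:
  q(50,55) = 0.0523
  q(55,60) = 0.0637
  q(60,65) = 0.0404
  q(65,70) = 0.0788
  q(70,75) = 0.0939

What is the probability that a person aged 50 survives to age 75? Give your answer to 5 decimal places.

0.71073

Survival from 50 to 75 is the product of surviving each interval: (1 − 0.0523) × (1 − 0.0637) × (1 − 0.0404) × (1 − 0.0788) × (1 − 0.0939).
= 0.9477 × 0.9363 × 0.9596 × 0.9212 × 0.9061 = 0.710733.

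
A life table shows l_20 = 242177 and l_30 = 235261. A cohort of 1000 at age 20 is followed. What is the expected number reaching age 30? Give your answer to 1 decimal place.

The relevant probability is 235261/242177 = 0.971442.
Expected number = 1000 × 0.971442 = 971.4.

971.4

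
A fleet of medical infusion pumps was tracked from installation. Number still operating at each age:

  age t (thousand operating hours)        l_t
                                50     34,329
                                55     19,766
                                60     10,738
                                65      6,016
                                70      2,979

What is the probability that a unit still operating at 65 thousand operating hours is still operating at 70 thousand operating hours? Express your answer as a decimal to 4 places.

0.4952

The conditional survival probability is l_70/l_65 = 2,979/6,016 = 0.495180.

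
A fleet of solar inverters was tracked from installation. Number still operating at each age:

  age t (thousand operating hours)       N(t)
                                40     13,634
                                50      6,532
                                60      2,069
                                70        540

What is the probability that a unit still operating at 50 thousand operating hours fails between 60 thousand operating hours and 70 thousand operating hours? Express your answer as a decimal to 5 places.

0.23408

This is the probability of reaching 60 but not 70, conditional on being operational at 50: (N(60) − N(70)) / N(50).
= (2,069 − 540) / 6,532 = 1,529 / 6,532 = 0.234078.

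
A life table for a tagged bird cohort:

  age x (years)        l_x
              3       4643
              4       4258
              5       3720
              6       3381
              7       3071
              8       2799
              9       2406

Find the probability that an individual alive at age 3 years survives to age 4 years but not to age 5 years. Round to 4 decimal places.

This is the probability of reaching 4 but not 5, conditional on being alive at 3: (l_4 − l_5) / l_3.
= (4258 − 3720) / 4643 = 538 / 4643 = 0.115873.

0.1159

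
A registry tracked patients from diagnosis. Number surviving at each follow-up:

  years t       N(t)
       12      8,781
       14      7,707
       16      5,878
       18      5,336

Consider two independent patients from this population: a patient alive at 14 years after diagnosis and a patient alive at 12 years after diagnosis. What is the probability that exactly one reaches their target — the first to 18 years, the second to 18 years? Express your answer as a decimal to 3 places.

0.459

p₁ = N(18)/N(14) = 5,336/7,707 = 0.692358; p₂ = N(18)/N(12) = 5,336/8,781 = 0.607676.
P(exactly one) = p₁(1−p₂) + (1−p₁)p₂ = 0.271629 + 0.186947 = 0.458575.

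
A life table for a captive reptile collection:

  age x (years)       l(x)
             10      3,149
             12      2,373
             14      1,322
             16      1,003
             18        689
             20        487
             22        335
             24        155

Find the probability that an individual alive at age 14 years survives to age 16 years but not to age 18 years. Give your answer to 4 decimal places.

This is the probability of reaching 16 but not 18, conditional on being alive at 14: (l(16) − l(18)) / l(14).
= (1,003 − 689) / 1,322 = 314 / 1,322 = 0.237519.

0.2375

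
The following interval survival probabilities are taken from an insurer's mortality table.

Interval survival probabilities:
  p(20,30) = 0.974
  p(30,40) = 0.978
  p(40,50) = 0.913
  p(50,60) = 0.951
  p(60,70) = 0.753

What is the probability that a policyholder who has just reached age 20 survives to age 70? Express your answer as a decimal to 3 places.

P(survive 20→70) = 0.974 × 0.978 × 0.913 × 0.951 × 0.753.
= 0.622794.

0.623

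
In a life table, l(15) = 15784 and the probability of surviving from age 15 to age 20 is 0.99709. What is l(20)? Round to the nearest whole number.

15738

l(20) = l(15) × p = 15784 × 0.99709 = 15738.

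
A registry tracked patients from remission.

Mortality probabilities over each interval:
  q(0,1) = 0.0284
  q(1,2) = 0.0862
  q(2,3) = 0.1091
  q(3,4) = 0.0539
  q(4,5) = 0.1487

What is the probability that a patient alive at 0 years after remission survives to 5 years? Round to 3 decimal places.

P(survive 0→5) = (1 − 0.0284) × (1 − 0.0862) × (1 − 0.1091) × (1 − 0.0539) × (1 − 0.1487).
= 0.9716 × 0.9138 × 0.8909 × 0.9461 × 0.8513 = 0.637070.

0.637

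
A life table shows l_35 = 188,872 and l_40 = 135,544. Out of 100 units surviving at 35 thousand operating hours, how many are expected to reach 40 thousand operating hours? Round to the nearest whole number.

72

The relevant probability is 135,544/188,872 = 0.717650.
Expected number = 100 × 0.717650 = 72.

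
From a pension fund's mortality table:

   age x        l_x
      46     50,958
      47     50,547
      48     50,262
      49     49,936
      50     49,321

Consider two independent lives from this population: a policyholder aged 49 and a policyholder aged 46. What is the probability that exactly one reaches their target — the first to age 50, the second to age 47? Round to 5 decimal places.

0.02018

p₁ = l_50/l_49 = 49,321/49,936 = 0.987684; p₂ = l_47/l_46 = 50,547/50,958 = 0.991935.
P(exactly one) = p₁(1−p₂) + (1−p₁)p₂ = 0.007966 + 0.012217 = 0.020182.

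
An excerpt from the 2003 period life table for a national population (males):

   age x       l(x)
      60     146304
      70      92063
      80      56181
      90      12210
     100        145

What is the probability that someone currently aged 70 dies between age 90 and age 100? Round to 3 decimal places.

0.131

This is the probability of reaching 90 but not 100, conditional on being alive at 70: (l(90) − l(100)) / l(70).
= (12210 − 145) / 92063 = 12065 / 92063 = 0.131052.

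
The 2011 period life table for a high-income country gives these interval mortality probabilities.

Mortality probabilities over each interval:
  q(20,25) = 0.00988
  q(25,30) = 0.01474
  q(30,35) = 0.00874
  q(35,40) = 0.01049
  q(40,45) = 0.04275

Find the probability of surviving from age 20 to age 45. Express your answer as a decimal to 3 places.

Chaining the interval survival probabilities: (1 − 0.00988) × (1 − 0.01474) × (1 − 0.00874) × (1 − 0.01049) × (1 − 0.04275).
= 0.99012 × 0.98526 × 0.99126 × 0.98951 × 0.95725 = 0.915950.

0.916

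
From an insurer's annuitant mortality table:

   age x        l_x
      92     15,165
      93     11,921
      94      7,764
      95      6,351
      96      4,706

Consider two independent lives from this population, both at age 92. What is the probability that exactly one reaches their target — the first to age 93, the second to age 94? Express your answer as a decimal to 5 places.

0.49315

p₁ = l_93/l_92 = 11,921/15,165 = 0.786086; p₂ = l_94/l_92 = 7,764/15,165 = 0.511968.
P(exactly one) = p₁(1−p₂) + (1−p₁)p₂ = 0.383635 + 0.109517 = 0.493152.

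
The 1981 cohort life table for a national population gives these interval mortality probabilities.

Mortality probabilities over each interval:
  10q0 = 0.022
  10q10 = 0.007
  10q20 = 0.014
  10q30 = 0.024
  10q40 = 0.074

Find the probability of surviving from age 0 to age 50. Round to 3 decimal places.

50p0 = (1 − 0.022) × (1 − 0.007) × (1 − 0.014) × (1 − 0.024) × (1 − 0.074).
= 0.978 × 0.993 × 0.986 × 0.976 × 0.926 = 0.865418.

0.865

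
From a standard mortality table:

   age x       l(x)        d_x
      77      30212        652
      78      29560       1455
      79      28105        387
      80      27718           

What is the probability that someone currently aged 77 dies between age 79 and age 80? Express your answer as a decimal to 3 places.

0.013

This is the probability of reaching 79 but not 80, conditional on being alive at 77: (l(79) − l(80)) / l(77).
= (28105 − 27718) / 30212 = 387 / 30212 = 0.012809.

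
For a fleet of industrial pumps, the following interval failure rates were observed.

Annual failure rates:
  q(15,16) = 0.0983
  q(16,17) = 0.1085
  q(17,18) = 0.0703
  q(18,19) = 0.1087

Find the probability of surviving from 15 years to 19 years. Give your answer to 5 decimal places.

0.66612

Survival from 15 to 19 is the product of surviving each interval: (1 − 0.0983) × (1 − 0.1085) × (1 − 0.0703) × (1 − 0.1087).
= 0.9017 × 0.8915 × 0.9297 × 0.8913 = 0.666116.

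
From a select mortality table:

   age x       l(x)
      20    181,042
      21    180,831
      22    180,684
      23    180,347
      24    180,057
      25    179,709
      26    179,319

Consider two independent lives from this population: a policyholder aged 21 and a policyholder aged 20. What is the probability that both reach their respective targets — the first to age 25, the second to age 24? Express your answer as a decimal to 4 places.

p₁ = l(25)/l(21) = 179,709/180,831 = 0.993795; p₂ = l(24)/l(20) = 180,057/181,042 = 0.994559.
P(both) = p₁ × p₂ = 0.993795 × 0.994559 = 0.988388.

0.9884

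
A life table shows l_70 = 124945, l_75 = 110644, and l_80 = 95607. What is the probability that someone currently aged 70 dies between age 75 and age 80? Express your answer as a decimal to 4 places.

0.1203

This is the probability of reaching 75 but not 80, conditional on being alive at 70: (l_75 − l_80) / l_70.
= (110644 − 95607) / 124945 = 15037 / 124945 = 0.120349.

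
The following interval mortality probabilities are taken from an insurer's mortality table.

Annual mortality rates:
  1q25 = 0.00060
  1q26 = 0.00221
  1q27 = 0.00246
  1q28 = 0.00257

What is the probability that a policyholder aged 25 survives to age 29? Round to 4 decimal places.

Survival from 25 to 29 is the product of surviving each interval: (1 − 0.00060) × (1 − 0.00221) × (1 − 0.00246) × (1 − 0.00257).
= 0.99940 × 0.99779 × 0.99754 × 0.99743 = 0.992182.

0.9922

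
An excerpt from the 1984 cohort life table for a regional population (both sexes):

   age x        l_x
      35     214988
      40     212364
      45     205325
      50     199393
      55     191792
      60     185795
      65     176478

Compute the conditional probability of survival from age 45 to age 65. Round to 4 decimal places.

0.8595

We want 20p45 = l_65/l_45.
The conditional survival probability is l_65/l_45 = 176478/205325 = 0.859506.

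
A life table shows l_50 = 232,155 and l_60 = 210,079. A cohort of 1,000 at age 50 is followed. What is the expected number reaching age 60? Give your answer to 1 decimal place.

904.9

The relevant probability is 210,079/232,155 = 0.904908.
Expected number = 1,000 × 0.904908 = 904.9.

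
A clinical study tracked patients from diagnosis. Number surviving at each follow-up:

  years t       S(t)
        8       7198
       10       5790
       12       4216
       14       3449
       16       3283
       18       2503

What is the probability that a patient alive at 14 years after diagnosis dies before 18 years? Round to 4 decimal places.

P(die before 18 | alive at 14) = 1 − S(18)/S(14) = 1 − 2503/3449 = (946)/3449 = 0.274282.

0.2743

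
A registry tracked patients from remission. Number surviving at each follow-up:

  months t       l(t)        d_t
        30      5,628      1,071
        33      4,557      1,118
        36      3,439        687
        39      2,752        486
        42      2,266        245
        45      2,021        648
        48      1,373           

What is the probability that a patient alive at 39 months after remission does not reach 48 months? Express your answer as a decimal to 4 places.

0.5011

P(die before 48 | alive at 39) = 1 − l(48)/l(39) = 1 − 1,373/2,752 = (1,379)/2,752 = 0.501090.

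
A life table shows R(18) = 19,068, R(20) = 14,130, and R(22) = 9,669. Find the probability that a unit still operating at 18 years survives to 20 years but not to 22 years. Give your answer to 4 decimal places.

This is the probability of reaching 20 but not 22, conditional on being operational at 18: (R(20) − R(22)) / R(18).
= (14,130 − 9,669) / 19,068 = 4,461 / 19,068 = 0.233952.

0.2340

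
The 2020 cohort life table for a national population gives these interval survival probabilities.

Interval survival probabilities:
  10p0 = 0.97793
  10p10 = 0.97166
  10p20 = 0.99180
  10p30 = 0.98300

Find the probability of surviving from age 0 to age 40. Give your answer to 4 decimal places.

40p0 = 0.97793 × 0.97166 × 0.99180 × 0.98300.
= 0.926402.

0.9264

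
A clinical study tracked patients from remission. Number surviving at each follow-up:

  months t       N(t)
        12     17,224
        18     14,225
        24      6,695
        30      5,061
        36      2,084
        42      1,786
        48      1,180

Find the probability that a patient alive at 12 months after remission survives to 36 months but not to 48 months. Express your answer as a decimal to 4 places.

0.0525

This is the probability of reaching 36 but not 48, conditional on being alive at 12: (N(36) − N(48)) / N(12).
= (2,084 − 1,180) / 17,224 = 904 / 17,224 = 0.052485.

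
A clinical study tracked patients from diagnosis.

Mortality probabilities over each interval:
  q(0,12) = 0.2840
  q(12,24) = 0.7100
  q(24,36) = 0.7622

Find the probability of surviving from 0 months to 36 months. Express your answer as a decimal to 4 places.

Survival from 0 to 36 is the product of surviving each interval: (1 − 0.2840) × (1 − 0.7100) × (1 − 0.7622).
= 0.7160 × 0.2900 × 0.2378 = 0.049377.

0.0494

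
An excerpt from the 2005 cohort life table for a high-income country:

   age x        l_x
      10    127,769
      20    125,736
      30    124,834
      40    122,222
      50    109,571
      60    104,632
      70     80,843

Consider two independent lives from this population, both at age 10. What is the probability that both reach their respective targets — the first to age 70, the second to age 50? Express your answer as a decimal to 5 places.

p₁ = l_70/l_10 = 80,843/127,769 = 0.632728; p₂ = l_50/l_10 = 109,571/127,769 = 0.857571.
P(both) = p₁ × p₂ = 0.632728 × 0.857571 = 0.542609.

0.54261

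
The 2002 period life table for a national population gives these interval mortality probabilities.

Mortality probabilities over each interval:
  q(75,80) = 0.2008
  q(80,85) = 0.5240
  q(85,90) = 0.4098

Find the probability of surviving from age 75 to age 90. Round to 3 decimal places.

The overall survival probability is (1 − 0.2008) × (1 − 0.5240) × (1 − 0.4098).
= 0.7992 × 0.4760 × 0.5902 = 0.224523.

0.225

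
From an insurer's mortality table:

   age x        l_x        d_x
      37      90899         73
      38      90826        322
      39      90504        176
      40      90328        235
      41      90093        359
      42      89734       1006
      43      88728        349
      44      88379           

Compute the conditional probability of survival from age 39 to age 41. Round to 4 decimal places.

0.9955

We want 2p39 = l_41/l_39.
The conditional survival probability is l_41/l_39 = 90093/90504 = 0.995459.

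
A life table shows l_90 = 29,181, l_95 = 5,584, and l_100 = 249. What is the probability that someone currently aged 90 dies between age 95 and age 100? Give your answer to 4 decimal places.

We want 5|5q90 = (l_95 − l_100)/l_90.
This is the probability of reaching 95 but not 100, conditional on being alive at 90: (l_95 − l_100) / l_90.
= (5,584 − 249) / 29,181 = 5,335 / 29,181 = 0.182824.

0.1828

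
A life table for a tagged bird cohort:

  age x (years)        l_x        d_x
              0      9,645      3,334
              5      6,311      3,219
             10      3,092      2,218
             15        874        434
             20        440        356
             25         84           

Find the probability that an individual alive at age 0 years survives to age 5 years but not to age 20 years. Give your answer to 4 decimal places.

0.6087

This is the probability of reaching 5 but not 20, conditional on being alive at 0: (l_5 − l_20) / l_0.
= (6,311 − 440) / 9,645 = 5,871 / 9,645 = 0.608709.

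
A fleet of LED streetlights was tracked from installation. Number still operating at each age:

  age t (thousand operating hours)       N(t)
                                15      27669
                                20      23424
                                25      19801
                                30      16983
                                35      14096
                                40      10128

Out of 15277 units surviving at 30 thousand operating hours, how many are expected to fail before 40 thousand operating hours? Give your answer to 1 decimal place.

The relevant probability is 1 − 10128/16983 = 0.403639.
Expected number = 15277 × 0.403639 = 6166.4.

6166.4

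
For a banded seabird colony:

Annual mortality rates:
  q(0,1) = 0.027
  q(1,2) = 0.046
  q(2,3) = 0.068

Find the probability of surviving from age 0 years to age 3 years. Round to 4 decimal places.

P(survive 0→3) = (1 − 0.027) × (1 − 0.046) × (1 − 0.068).
= 0.973 × 0.954 × 0.932 = 0.865122.

0.8651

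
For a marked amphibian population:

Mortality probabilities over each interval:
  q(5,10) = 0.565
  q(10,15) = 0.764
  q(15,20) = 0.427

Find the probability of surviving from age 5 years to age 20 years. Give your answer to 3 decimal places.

Survival from 5 to 20 is the product of surviving each interval: (1 − 0.565) × (1 − 0.764) × (1 − 0.427).
= 0.435 × 0.236 × 0.573 = 0.058824.

0.059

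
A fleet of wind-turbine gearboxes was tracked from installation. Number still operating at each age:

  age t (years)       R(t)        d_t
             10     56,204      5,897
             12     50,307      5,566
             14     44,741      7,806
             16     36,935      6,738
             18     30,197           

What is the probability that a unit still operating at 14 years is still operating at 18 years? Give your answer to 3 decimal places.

0.675

The conditional survival probability is R(18)/R(14) = 30,197/44,741 = 0.674929.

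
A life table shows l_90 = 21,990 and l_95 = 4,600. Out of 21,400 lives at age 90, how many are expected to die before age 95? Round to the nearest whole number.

The relevant probability is 1 − 4,600/21,990 = 0.790814.
Expected number = 21,400 × 0.790814 = 16923.

16923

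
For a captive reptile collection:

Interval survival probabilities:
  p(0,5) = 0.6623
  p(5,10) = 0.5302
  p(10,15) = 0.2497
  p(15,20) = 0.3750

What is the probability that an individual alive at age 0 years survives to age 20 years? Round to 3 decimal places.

0.033

P(survive 0→20) = 0.6623 × 0.5302 × 0.2497 × 0.3750.
= 0.032881.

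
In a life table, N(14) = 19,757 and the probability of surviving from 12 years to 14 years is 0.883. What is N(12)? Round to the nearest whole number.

22375

N(12) = N(14) / p = 19,757 / 0.883 = 22375.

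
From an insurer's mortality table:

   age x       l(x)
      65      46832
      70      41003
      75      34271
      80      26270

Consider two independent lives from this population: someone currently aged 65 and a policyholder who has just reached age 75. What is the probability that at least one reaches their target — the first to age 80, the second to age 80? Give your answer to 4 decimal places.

p₁ = l(80)/l(65) = 26270/46832 = 0.560941; p₂ = l(80)/l(75) = 26270/34271 = 0.766537.
P(at least one) = 1 − (1−p₁)(1−p₂) = 1 − 0.439059 × 0.233463 = 0.897496.

0.8975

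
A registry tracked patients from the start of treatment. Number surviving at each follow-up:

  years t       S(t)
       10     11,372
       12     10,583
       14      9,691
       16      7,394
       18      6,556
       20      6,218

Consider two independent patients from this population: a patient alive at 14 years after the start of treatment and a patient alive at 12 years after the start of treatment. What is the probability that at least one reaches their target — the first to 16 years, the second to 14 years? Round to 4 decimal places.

p₁ = S(16)/S(14) = 7,394/9,691 = 0.762976; p₂ = S(14)/S(12) = 9,691/10,583 = 0.915714.
P(at least one) = 1 − (1−p₁)(1−p₂) = 1 − 0.237024 × 0.084286 = 0.980022.

0.9800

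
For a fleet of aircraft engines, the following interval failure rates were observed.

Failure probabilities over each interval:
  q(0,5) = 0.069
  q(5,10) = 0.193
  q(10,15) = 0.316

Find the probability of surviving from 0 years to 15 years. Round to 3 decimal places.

0.514

The overall survival probability is (1 − 0.069) × (1 − 0.193) × (1 − 0.316).
= 0.931 × 0.807 × 0.684 = 0.513901.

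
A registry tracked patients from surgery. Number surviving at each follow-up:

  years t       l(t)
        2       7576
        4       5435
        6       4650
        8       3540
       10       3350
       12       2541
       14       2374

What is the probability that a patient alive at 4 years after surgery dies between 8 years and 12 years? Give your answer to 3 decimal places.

0.184

This is the probability of reaching 8 but not 12, conditional on being alive at 4: (l(8) − l(12)) / l(4).
= (3540 − 2541) / 5435 = 999 / 5435 = 0.183809.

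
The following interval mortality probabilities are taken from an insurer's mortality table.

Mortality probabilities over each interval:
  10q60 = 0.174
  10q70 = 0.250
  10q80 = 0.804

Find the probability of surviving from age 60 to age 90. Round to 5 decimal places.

0.12142

Chaining the interval survival probabilities: (1 − 0.174) × (1 − 0.250) × (1 − 0.804).
= 0.826 × 0.750 × 0.196 = 0.121422.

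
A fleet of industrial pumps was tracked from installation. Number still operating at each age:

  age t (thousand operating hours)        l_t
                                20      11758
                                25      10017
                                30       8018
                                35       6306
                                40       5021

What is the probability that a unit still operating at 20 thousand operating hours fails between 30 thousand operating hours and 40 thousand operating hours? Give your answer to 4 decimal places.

0.2549

This is the probability of reaching 30 but not 40, conditional on being operational at 20: (l_30 − l_40) / l_20.
= (8018 − 5021) / 11758 = 2997 / 11758 = 0.254890.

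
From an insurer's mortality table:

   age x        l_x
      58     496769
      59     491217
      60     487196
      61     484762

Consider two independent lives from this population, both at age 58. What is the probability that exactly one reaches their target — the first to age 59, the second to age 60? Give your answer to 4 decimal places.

0.0300

p₁ = l_59/l_58 = 491217/496769 = 0.988824; p₂ = l_60/l_58 = 487196/496769 = 0.980729.
P(exactly one) = p₁(1−p₂) + (1−p₁)p₂ = 0.019056 + 0.010961 = 0.030016.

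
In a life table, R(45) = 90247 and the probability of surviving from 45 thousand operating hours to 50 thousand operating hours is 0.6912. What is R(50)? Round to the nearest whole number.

R(50) = R(45) × p = 90247 × 0.6912 = 62379.

62379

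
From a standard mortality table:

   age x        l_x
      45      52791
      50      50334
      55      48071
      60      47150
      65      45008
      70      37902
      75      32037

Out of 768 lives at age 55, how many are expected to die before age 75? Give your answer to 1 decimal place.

The relevant probability is 1 − 32037/48071 = 0.333548.
Expected number = 768 × 0.333548 = 256.2.

256.2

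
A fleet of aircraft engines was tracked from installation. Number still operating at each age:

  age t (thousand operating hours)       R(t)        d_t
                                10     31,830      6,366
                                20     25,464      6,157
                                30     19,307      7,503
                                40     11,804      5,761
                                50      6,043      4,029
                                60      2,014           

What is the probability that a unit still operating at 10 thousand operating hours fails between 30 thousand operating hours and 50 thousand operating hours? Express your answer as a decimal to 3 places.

0.417

This is the probability of reaching 30 but not 50, conditional on being operational at 10: (R(30) − R(50)) / R(10).
= (19,307 − 6,043) / 31,830 = 13,264 / 31,830 = 0.416714.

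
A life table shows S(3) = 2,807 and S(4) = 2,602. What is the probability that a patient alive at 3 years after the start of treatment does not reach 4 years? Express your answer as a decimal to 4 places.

0.0730

P(die before 4 | alive at 3) = 1 − S(4)/S(3) = 1 − 2,602/2,807 = (205)/2,807 = 0.073032.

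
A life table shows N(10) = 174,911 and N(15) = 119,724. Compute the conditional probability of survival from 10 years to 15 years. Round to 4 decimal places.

The conditional survival probability is N(15)/N(10) = 119,724/174,911 = 0.684485.

0.6845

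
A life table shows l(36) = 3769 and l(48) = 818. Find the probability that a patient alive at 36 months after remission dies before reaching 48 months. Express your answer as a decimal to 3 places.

0.783

P(die before 48 | alive at 36) = 1 − l(48)/l(36) = 1 − 818/3769 = (2951)/3769 = 0.782966.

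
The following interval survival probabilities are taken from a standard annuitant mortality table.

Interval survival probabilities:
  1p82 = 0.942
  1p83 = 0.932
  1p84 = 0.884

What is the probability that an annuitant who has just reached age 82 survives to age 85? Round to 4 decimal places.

The overall survival probability is 0.942 × 0.932 × 0.884.
= 0.776102.

0.7761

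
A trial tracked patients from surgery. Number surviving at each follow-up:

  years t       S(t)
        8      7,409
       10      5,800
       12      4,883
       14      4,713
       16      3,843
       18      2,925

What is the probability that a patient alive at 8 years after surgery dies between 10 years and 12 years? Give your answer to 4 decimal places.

This is the probability of reaching 10 but not 12, conditional on being alive at 8: (S(10) − S(12)) / S(8).
= (5,800 − 4,883) / 7,409 = 917 / 7,409 = 0.123768.

0.1238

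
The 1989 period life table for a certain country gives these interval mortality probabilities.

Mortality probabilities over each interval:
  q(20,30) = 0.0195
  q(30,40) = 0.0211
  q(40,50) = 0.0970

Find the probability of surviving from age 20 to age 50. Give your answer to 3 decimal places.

0.867

Survival from 20 to 50 is the product of surviving each interval: (1 − 0.0195) × (1 − 0.0211) × (1 − 0.0970).
= 0.9805 × 0.9789 × 0.9030 = 0.866710.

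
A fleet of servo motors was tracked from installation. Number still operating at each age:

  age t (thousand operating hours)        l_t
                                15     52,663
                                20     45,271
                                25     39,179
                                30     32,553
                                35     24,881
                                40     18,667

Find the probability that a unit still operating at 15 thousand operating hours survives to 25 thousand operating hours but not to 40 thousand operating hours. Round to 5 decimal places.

This is the probability of reaching 25 but not 40, conditional on being operational at 15: (l_25 − l_40) / l_15.
= (39,179 − 18,667) / 52,663 = 20,512 / 52,663 = 0.389495.

0.38950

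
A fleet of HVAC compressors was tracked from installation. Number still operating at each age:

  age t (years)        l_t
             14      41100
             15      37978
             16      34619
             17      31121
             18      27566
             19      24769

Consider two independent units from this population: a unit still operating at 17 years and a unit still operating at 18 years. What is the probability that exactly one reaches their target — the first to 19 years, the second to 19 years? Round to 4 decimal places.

p₁ = l_19/l_17 = 24769/31121 = 0.795893; p₂ = l_19/l_18 = 24769/27566 = 0.898534.
P(exactly one) = p₁(1−p₂) + (1−p₁)p₂ = 0.080756 + 0.183397 = 0.264153.

0.2642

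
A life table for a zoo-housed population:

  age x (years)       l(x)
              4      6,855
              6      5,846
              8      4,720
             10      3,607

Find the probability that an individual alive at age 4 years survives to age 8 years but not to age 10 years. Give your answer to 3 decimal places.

0.162

This is the probability of reaching 8 but not 10, conditional on being alive at 4: (l(8) − l(10)) / l(4).
= (4,720 − 3,607) / 6,855 = 1,113 / 6,855 = 0.162363.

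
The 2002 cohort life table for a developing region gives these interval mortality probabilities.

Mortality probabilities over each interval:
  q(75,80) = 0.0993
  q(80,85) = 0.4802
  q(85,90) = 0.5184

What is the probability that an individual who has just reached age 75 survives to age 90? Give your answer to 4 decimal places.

Chaining the interval survival probabilities: (1 − 0.0993) × (1 − 0.4802) × (1 − 0.5184).
= 0.9007 × 0.5198 × 0.4816 = 0.225477.

0.2255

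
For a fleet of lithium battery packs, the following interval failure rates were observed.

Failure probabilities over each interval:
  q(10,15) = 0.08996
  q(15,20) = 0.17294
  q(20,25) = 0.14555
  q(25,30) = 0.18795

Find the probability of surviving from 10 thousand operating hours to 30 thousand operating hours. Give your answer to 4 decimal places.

The overall survival probability is (1 − 0.08996) × (1 − 0.17294) × (1 − 0.14555) × (1 − 0.18795).
= 0.91004 × 0.82706 × 0.85445 × 0.81205 = 0.522236.

0.5222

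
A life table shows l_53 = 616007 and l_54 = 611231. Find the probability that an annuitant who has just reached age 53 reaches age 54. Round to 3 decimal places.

We want 1p53 = l_54/l_53.
The conditional survival probability is l_54/l_53 = 611231/616007 = 0.992247.

0.992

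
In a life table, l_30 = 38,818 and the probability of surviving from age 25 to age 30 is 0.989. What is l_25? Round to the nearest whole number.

l_25 = l_30 / p = 38,818 / 0.989 = 39250.

39250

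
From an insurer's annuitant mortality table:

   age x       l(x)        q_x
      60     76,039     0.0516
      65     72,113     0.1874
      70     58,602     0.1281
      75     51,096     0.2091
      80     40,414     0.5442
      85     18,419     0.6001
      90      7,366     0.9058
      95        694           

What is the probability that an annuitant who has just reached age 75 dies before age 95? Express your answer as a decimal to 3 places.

P(die before 95 | alive at 75) = 1 − l(95)/l(75) = 1 − 694/51,096 = (50,402)/51,096 = 0.986418.

0.986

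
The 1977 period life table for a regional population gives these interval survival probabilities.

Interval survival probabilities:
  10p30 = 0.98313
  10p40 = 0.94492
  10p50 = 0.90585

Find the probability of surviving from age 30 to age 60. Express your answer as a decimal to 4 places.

0.8415

Chaining the interval survival probabilities: 0.98313 × 0.94492 × 0.90585.
= 0.841516.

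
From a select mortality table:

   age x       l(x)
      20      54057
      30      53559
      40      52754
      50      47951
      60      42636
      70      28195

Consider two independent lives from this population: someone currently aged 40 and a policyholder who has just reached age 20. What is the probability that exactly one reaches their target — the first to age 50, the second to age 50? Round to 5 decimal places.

p₁ = l(50)/l(40) = 47951/52754 = 0.908955; p₂ = l(50)/l(20) = 47951/54057 = 0.887045.
P(exactly one) = p₁(1−p₂) + (1−p₁)p₂ = 0.102671 + 0.080761 = 0.183432.

0.18343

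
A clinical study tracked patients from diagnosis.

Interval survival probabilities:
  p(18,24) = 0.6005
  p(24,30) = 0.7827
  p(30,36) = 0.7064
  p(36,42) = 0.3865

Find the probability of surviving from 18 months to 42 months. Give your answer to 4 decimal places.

0.1283

The overall survival probability is 0.6005 × 0.7827 × 0.7064 × 0.3865.
= 0.128324.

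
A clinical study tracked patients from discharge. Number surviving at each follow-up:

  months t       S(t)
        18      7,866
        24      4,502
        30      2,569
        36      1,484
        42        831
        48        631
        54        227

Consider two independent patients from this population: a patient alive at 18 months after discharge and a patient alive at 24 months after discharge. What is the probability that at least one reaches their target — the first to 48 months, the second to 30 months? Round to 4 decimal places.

0.6051

p₁ = S(48)/S(18) = 631/7,866 = 0.080219; p₂ = S(30)/S(24) = 2,569/4,502 = 0.570635.
P(at least one) = 1 − (1−p₁)(1−p₂) = 1 − 0.919781 × 0.429365 = 0.605078.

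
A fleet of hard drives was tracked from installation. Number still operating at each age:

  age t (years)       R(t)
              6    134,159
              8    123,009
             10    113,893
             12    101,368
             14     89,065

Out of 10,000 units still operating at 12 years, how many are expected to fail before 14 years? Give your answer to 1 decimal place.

1213.7

The relevant probability is 1 − 89,065/101,368 = 0.121370.
Expected number = 10,000 × 0.121370 = 1213.7.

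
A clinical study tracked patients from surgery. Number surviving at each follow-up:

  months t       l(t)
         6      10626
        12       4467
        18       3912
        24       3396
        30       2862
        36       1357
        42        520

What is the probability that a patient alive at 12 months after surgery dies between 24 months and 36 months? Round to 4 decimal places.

0.4565

This is the probability of reaching 24 but not 36, conditional on being alive at 12: (l(24) − l(36)) / l(12).
= (3396 − 1357) / 4467 = 2039 / 4467 = 0.456458.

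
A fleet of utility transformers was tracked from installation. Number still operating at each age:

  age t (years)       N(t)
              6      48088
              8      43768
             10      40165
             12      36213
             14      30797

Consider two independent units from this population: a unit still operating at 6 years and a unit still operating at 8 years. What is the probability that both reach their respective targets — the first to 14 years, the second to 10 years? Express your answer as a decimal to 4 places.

p₁ = N(14)/N(6) = 30797/48088 = 0.640430; p₂ = N(10)/N(8) = 40165/43768 = 0.917680.
P(both) = p₁ × p₂ = 0.640430 × 0.917680 = 0.587710.

0.5877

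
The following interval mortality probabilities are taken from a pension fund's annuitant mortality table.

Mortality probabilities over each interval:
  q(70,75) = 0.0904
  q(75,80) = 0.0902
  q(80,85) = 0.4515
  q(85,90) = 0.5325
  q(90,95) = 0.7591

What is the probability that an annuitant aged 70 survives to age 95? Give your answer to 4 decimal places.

0.0511

Survival from 70 to 95 is the product of surviving each interval: (1 − 0.0904) × (1 − 0.0902) × (1 − 0.4515) × (1 − 0.5325) × (1 − 0.7591).
= 0.9096 × 0.9098 × 0.5485 × 0.4675 × 0.2409 = 0.051120.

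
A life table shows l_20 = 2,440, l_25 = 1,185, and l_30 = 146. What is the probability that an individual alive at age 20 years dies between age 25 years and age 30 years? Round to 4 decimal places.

This is the probability of reaching 25 but not 30, conditional on being alive at 20: (l_25 − l_30) / l_20.
= (1,185 − 146) / 2,440 = 1,039 / 2,440 = 0.425820.

0.4258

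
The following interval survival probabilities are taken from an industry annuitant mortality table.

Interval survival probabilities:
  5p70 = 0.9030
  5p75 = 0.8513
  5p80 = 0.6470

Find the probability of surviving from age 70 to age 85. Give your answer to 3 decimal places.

15p70 = 0.9030 × 0.8513 × 0.6470.
= 0.497364.

0.497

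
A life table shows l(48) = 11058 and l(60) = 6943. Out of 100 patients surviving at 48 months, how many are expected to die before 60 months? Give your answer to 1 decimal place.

37.2

The relevant probability is 1 − 6943/11058 = 0.372129.
Expected number = 100 × 0.372129 = 37.2.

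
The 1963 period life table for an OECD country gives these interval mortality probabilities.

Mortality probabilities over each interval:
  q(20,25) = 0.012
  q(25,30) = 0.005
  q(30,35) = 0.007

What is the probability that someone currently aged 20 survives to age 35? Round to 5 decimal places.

Chaining the interval survival probabilities: (1 − 0.012) × (1 − 0.005) × (1 − 0.007).
= 0.988 × 0.995 × 0.993 = 0.976179.

0.97618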